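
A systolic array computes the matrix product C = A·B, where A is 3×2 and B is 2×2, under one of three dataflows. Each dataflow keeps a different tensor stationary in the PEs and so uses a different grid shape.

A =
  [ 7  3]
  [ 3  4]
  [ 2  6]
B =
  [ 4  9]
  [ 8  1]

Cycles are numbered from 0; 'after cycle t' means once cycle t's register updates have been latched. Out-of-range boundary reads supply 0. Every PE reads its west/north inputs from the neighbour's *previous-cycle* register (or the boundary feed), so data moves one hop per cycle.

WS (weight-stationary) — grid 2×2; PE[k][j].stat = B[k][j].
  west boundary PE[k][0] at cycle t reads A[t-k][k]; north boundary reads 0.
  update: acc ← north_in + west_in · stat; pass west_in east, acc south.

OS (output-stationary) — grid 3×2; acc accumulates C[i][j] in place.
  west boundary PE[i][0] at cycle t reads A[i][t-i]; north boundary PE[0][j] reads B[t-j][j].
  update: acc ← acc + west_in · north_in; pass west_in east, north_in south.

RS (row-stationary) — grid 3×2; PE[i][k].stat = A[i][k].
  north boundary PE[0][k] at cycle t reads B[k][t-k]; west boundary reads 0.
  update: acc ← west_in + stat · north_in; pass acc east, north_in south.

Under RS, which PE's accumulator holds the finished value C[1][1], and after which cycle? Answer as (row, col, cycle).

Under RS, C[1][1] lands at PE[1][1]:
  cycle 0: PE[1][1] → acc 0, east 0, south 0
  cycle 1: PE[1][1] → acc 0, east 0, south 0
  cycle 2: PE[1][1] → acc 44, east 44, south 8
  cycle 3: PE[1][1] → acc 31, east 31, south 1

(row, col, cycle) = (1, 1, 3)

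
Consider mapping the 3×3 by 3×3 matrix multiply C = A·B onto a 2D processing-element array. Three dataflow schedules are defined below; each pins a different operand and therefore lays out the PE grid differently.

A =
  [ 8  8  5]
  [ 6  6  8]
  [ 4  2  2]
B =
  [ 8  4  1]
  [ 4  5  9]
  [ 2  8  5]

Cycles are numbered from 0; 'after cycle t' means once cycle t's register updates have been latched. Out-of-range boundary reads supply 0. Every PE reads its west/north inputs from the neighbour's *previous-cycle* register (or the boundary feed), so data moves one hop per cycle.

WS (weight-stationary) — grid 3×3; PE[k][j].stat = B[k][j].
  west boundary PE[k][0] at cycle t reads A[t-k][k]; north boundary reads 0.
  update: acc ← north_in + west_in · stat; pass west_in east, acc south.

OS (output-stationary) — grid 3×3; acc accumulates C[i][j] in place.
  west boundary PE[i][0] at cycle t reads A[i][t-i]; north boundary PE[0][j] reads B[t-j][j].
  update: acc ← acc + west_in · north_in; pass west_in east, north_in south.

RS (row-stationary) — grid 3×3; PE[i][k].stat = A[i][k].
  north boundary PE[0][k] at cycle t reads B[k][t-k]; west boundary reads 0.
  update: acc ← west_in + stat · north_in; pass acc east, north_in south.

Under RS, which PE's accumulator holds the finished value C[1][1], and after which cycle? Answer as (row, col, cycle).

RS — PE[1][2] is where C[1][1] collects:
  t=0 PE[1][2]: acc=0 h=0 v=0
  t=1 PE[1][2]: acc=0 h=0 v=0
  t=2 PE[1][2]: acc=0 h=0 v=0
  t=3 PE[1][2]: acc=88 h=88 v=2
  t=4 PE[1][2]: acc=118 h=118 v=8

(row, col, cycle) = (1, 2, 4)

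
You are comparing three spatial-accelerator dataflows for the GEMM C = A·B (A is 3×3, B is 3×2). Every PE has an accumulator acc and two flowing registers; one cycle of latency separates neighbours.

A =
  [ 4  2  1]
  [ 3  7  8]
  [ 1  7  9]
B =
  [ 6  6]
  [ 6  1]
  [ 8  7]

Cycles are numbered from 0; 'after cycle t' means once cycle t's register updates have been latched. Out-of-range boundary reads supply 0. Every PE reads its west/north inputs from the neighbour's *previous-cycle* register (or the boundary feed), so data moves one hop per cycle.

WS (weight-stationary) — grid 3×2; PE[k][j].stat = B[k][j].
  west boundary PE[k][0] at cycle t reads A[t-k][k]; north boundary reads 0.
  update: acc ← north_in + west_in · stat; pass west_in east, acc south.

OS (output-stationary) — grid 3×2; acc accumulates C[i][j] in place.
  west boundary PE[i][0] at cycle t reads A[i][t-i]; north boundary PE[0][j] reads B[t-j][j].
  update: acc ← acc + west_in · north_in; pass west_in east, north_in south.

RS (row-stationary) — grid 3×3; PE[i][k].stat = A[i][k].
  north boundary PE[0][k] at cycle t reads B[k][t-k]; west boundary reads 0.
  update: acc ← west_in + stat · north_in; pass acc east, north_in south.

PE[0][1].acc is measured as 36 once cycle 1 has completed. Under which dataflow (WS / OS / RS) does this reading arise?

dataflow = RS

Under WS (3×2), PE[0][1]:
  0: (0,1).acc=0  regs=<0,0>
  1: (0,1).acc=24  regs=<4,24>
Under OS (3×2), PE[0][1]:
  0: (0,1).acc=0  regs=<0,0>
  1: (0,1).acc=24  regs=<4,6>
Under RS (3×3), PE[0][1]:
  0: (0,1).acc=0  regs=<0,0>
  1: (0,1).acc=36  regs=<36,6>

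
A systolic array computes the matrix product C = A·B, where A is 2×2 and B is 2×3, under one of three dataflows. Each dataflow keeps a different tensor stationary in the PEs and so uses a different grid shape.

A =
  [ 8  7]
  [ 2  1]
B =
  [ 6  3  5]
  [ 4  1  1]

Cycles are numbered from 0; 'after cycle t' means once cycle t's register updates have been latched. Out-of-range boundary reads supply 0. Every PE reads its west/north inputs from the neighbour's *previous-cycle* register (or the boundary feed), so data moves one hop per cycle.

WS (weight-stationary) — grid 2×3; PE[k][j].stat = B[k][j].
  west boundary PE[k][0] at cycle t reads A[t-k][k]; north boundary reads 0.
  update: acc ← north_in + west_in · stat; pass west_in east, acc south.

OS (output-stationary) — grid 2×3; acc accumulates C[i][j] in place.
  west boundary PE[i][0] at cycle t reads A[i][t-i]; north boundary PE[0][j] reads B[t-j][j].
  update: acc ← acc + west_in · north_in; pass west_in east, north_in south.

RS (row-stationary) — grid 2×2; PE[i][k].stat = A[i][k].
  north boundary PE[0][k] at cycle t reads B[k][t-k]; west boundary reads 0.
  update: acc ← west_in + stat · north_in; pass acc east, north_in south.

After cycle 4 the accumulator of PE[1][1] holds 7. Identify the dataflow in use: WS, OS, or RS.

dataflow = OS

WS [2×3] PE[1][1] across cycles:
  after 0 — PE[1][1] acc=0, pass-E 0, pass-S 0
  after 1 — PE[1][1] acc=0, pass-E 0, pass-S 0
  after 2 — PE[1][1] acc=31, pass-E 7, pass-S 31
  after 3 — PE[1][1] acc=7, pass-E 1, pass-S 7
  after 4 — PE[1][1] acc=0, pass-E 0, pass-S 0
OS [2×3] PE[1][1] across cycles:
  after 0 — PE[1][1] acc=0, pass-E 0, pass-S 0
  after 1 — PE[1][1] acc=0, pass-E 0, pass-S 0
  after 2 — PE[1][1] acc=6, pass-E 2, pass-S 3
  after 3 — PE[1][1] acc=7, pass-E 1, pass-S 1
  after 4 — PE[1][1] acc=7, pass-E 0, pass-S 0
RS [2×2] PE[1][1] across cycles:
  after 0 — PE[1][1] acc=0, pass-E 0, pass-S 0
  after 1 — PE[1][1] acc=0, pass-E 0, pass-S 0
  after 2 — PE[1][1] acc=16, pass-E 16, pass-S 4
  after 3 — PE[1][1] acc=7, pass-E 7, pass-S 1
  after 4 — PE[1][1] acc=11, pass-E 11, pass-S 1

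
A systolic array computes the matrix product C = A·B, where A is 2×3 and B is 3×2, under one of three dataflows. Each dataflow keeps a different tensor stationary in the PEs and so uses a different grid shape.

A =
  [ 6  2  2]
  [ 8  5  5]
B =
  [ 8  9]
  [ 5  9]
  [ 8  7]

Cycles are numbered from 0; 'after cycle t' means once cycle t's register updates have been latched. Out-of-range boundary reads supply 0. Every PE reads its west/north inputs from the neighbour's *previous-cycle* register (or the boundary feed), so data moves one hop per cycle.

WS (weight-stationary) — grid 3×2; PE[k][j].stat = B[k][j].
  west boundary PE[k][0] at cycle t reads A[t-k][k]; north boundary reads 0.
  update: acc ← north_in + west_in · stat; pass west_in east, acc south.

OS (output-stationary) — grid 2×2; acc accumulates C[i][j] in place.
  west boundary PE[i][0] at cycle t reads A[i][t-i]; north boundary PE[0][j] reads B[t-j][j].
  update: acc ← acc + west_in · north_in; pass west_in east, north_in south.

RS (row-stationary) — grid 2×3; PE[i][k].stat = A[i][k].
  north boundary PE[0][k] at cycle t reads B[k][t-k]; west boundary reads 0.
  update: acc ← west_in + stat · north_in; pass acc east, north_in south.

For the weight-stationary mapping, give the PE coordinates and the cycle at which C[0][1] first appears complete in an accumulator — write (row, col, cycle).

(row, col, cycle) = (2, 1, 3)

WS: C[0][1] accumulates in PE[2][1]:
  c0 r2c1: 0 / 0 / 0
  c1 r2c1: 0 / 0 / 0
  c2 r2c1: 0 / 0 / 0
  c3 r2c1: 86 / 2 / 86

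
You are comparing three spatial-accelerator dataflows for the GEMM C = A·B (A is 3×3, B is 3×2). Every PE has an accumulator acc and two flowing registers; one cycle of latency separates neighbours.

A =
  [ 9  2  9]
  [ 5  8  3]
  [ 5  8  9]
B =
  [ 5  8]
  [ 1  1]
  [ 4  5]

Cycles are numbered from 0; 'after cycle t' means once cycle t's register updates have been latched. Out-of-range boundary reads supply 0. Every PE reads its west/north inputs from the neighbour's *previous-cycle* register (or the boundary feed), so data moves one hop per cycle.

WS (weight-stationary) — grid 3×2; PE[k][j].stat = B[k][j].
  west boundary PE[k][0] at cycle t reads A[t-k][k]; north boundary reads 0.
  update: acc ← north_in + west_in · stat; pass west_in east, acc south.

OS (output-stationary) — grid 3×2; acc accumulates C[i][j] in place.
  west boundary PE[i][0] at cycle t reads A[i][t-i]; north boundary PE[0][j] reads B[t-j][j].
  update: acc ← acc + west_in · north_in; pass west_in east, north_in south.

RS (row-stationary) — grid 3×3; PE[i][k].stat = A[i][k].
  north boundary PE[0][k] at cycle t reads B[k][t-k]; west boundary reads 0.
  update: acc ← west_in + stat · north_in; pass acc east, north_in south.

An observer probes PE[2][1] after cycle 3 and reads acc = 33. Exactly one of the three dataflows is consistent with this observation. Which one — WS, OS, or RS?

— WS: 3×2; PE[2][1] trace:
  cycle 0: PE[2][1] → acc 0, east 0, south 0
  cycle 1: PE[2][1] → acc 0, east 0, south 0
  cycle 2: PE[2][1] → acc 0, east 0, south 0
  cycle 3: PE[2][1] → acc 119, east 9, south 119
— OS: 3×2; PE[2][1] trace:
  cycle 0: PE[2][1] → acc 0, east 0, south 0
  cycle 1: PE[2][1] → acc 0, east 0, south 0
  cycle 2: PE[2][1] → acc 0, east 0, south 0
  cycle 3: PE[2][1] → acc 40, east 5, south 8
— RS: 3×3; PE[2][1] trace:
  cycle 0: PE[2][1] → acc 0, east 0, south 0
  cycle 1: PE[2][1] → acc 0, east 0, south 0
  cycle 2: PE[2][1] → acc 0, east 0, south 0
  cycle 3: PE[2][1] → acc 33, east 33, south 1

dataflow = RS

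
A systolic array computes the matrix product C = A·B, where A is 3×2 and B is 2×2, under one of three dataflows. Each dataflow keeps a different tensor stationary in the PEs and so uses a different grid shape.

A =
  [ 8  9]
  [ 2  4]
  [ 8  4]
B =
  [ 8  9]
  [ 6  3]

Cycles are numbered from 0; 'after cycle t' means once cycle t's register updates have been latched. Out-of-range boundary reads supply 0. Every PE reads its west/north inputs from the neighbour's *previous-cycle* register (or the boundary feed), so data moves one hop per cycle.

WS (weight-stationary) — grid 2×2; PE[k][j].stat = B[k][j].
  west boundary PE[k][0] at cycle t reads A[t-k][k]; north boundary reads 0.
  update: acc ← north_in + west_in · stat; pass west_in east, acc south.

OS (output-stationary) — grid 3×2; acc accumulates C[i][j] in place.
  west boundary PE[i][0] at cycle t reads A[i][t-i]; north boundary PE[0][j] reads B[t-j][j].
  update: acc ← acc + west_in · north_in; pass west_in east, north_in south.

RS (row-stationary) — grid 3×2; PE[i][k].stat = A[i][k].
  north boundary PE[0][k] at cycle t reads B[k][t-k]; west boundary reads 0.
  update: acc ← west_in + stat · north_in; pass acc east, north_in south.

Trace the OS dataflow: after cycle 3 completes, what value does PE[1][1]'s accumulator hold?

PE[1][1].acc = 30

Tracing OS — 3×2 array, target PE[1][1]:
  c0 r0c1: 0 / 0 / 0
  c0 r1c0: 0 / 0 / 0
  c0 r1c1: 0 / 0 / 0
  c1 r0c1: 72 / 8 / 9
  c1 r1c0: 16 / 2 / 8
  c1 r1c1: 0 / 0 / 0
  c2 r0c1: 99 / 9 / 3
  c2 r1c0: 40 / 4 / 6
  c2 r1c1: 18 / 2 / 9
  c3 r0c1: 99 / 0 / 0
  c3 r1c0: 40 / 0 / 0
  c3 r1c1: 30 / 4 / 3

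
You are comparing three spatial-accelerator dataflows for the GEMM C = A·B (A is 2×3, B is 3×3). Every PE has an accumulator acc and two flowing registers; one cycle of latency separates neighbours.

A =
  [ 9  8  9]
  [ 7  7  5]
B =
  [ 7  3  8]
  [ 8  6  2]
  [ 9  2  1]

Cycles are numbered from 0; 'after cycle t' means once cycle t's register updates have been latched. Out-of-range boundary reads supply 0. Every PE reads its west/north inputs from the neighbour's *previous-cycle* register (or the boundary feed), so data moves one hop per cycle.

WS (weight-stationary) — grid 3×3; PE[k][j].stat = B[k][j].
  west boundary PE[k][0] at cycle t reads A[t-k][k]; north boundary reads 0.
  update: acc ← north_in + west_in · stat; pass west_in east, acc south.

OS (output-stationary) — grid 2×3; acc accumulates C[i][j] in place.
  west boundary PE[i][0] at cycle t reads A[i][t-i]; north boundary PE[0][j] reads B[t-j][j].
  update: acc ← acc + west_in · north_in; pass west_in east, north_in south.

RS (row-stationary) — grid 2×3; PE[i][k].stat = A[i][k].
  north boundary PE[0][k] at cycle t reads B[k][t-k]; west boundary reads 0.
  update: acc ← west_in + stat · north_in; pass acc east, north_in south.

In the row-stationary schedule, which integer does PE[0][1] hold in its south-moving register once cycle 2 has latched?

register = 6

Tracing RS — 2×3 array, target PE[0][1]:
  t=0 PE[0][0]: acc=63 h=63 v=7
  t=0 PE[0][1]: acc=0 h=0 v=0
  t=1 PE[0][0]: acc=27 h=27 v=3
  t=1 PE[0][1]: acc=127 h=127 v=8
  t=2 PE[0][0]: acc=72 h=72 v=8
  t=2 PE[0][1]: acc=75 h=75 v=6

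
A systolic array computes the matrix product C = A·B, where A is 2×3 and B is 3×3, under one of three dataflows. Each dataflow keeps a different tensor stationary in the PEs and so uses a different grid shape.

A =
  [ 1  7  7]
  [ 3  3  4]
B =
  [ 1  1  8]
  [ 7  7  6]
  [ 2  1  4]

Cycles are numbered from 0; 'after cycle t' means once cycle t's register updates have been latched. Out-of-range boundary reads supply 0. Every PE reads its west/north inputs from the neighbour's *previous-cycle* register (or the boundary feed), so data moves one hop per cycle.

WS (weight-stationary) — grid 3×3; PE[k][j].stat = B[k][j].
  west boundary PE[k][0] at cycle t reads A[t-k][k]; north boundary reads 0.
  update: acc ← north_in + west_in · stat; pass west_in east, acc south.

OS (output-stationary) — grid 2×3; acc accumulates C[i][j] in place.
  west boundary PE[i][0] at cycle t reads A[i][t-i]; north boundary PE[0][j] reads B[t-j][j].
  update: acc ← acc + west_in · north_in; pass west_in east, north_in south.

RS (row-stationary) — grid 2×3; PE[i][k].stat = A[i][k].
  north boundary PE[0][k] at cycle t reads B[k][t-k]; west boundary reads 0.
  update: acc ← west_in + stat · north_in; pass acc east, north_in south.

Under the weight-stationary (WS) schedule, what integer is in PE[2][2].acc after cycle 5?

PE[2][2].acc = 58

Tracing WS — 3×3 array, target PE[2][2]:
  [0] (1,2) acc=0 (h:0 v:0)
  [0] (2,1) acc=0 (h:0 v:0)
  [0] (2,2) acc=0 (h:0 v:0)
  [1] (1,2) acc=0 (h:0 v:0)
  [1] (2,1) acc=0 (h:0 v:0)
  [1] (2,2) acc=0 (h:0 v:0)
  [2] (1,2) acc=0 (h:0 v:0)
  [2] (2,1) acc=0 (h:0 v:0)
  [2] (2,2) acc=0 (h:0 v:0)
  [3] (1,2) acc=50 (h:7 v:50)
  [3] (2,1) acc=57 (h:7 v:57)
  [3] (2,2) acc=0 (h:0 v:0)
  [4] (1,2) acc=42 (h:3 v:42)
  [4] (2,1) acc=28 (h:4 v:28)
  [4] (2,2) acc=78 (h:7 v:78)
  [5] (1,2) acc=0 (h:0 v:0)
  [5] (2,1) acc=0 (h:0 v:0)
  [5] (2,2) acc=58 (h:4 v:58)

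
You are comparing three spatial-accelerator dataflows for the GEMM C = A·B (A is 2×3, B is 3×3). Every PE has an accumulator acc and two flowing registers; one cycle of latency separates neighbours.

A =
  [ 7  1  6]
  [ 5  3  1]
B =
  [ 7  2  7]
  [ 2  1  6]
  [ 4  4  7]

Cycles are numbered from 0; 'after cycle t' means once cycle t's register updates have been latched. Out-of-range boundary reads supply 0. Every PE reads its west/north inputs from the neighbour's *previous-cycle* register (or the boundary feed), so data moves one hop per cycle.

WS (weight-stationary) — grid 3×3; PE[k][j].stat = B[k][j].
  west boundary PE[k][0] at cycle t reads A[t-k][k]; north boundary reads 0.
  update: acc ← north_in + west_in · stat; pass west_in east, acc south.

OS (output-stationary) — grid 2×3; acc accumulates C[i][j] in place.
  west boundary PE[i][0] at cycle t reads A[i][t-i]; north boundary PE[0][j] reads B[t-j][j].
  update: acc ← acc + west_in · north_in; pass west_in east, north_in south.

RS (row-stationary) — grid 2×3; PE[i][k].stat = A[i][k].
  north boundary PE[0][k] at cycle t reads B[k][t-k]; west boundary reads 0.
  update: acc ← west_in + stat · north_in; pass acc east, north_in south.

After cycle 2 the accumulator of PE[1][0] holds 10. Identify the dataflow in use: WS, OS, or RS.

WS [3×3] PE[1][0] across cycles:
  cycle 0: PE[1][0] → acc 0, east 0, south 0
  cycle 1: PE[1][0] → acc 51, east 1, south 51
  cycle 2: PE[1][0] → acc 41, east 3, south 41
OS [2×3] PE[1][0] across cycles:
  cycle 0: PE[1][0] → acc 0, east 0, south 0
  cycle 1: PE[1][0] → acc 35, east 5, south 7
  cycle 2: PE[1][0] → acc 41, east 3, south 2
RS [2×3] PE[1][0] across cycles:
  cycle 0: PE[1][0] → acc 0, east 0, south 0
  cycle 1: PE[1][0] → acc 35, east 35, south 7
  cycle 2: PE[1][0] → acc 10, east 10, south 2

dataflow = RS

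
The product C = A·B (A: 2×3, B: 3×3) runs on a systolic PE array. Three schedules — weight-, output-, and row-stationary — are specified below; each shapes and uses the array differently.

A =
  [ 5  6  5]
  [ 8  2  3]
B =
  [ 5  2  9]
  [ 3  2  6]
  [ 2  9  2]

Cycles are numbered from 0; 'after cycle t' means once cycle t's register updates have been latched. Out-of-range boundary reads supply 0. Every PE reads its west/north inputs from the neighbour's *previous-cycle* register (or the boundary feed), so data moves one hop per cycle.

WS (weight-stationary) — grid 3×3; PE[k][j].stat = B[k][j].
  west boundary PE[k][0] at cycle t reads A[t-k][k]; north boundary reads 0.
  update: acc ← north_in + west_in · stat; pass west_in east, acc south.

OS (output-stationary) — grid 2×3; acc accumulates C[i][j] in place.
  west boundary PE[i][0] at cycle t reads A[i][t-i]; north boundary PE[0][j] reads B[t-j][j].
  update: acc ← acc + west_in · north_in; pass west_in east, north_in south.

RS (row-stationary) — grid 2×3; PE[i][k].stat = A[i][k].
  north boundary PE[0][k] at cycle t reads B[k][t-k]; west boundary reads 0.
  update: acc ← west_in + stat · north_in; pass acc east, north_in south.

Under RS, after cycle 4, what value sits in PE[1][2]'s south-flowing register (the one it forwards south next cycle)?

register = 9

RS (2×3). Following PE[1][2] plus its west/north inputs:
  cycle 0: PE[0][2] → acc 0, east 0, south 0
  cycle 0: PE[1][1] → acc 0, east 0, south 0
  cycle 0: PE[1][2] → acc 0, east 0, south 0
  cycle 1: PE[0][2] → acc 0, east 0, south 0
  cycle 1: PE[1][1] → acc 0, east 0, south 0
  cycle 1: PE[1][2] → acc 0, east 0, south 0
  cycle 2: PE[0][2] → acc 53, east 53, south 2
  cycle 2: PE[1][1] → acc 46, east 46, south 3
  cycle 2: PE[1][2] → acc 0, east 0, south 0
  cycle 3: PE[0][2] → acc 67, east 67, south 9
  cycle 3: PE[1][1] → acc 20, east 20, south 2
  cycle 3: PE[1][2] → acc 52, east 52, south 2
  cycle 4: PE[0][2] → acc 91, east 91, south 2
  cycle 4: PE[1][1] → acc 84, east 84, south 6
  cycle 4: PE[1][2] → acc 47, east 47, south 9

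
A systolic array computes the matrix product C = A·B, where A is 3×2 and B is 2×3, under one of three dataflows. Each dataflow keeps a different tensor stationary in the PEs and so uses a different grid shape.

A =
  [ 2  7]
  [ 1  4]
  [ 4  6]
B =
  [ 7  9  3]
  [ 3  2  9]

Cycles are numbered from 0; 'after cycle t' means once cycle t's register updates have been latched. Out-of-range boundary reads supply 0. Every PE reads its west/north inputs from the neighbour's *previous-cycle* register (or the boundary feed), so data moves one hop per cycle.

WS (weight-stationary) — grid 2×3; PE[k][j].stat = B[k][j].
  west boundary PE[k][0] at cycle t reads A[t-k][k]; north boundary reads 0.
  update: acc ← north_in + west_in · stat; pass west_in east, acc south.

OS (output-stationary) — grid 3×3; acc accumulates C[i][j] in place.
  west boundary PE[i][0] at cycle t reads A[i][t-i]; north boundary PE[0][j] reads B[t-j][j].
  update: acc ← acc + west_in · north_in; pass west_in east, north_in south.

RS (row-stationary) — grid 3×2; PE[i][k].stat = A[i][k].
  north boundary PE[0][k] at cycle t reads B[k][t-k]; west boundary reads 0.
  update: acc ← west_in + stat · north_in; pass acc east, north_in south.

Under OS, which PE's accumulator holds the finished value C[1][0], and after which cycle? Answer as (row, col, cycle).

Under OS, C[1][0] lands at PE[1][0]:
  step 0 · PE1,0: acc=0; fwd→0 fwd↓0
  step 1 · PE1,0: acc=7; fwd→1 fwd↓7
  step 2 · PE1,0: acc=19; fwd→4 fwd↓3

(row, col, cycle) = (1, 0, 2)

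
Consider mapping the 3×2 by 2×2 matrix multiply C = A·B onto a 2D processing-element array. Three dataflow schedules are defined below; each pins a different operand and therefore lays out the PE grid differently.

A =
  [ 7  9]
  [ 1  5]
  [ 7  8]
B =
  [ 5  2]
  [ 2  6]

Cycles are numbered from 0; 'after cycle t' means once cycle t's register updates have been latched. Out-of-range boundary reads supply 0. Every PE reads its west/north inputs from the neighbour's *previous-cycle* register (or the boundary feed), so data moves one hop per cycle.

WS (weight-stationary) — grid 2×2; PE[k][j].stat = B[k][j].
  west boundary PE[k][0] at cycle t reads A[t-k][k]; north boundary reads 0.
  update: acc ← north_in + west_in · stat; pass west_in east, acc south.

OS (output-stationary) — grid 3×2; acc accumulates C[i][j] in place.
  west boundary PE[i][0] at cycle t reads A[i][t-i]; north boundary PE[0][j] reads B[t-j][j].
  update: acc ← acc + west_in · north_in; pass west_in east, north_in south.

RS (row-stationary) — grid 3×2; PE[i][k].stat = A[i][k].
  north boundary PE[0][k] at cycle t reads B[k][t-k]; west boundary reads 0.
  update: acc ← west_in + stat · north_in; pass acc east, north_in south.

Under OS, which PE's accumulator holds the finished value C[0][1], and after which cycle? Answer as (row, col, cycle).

OS: C[0][1] accumulates in PE[0][1]:
  t=0 PE[0][1]: acc=0 h=0 v=0
  t=1 PE[0][1]: acc=14 h=7 v=2
  t=2 PE[0][1]: acc=68 h=9 v=6

(row, col, cycle) = (0, 1, 2)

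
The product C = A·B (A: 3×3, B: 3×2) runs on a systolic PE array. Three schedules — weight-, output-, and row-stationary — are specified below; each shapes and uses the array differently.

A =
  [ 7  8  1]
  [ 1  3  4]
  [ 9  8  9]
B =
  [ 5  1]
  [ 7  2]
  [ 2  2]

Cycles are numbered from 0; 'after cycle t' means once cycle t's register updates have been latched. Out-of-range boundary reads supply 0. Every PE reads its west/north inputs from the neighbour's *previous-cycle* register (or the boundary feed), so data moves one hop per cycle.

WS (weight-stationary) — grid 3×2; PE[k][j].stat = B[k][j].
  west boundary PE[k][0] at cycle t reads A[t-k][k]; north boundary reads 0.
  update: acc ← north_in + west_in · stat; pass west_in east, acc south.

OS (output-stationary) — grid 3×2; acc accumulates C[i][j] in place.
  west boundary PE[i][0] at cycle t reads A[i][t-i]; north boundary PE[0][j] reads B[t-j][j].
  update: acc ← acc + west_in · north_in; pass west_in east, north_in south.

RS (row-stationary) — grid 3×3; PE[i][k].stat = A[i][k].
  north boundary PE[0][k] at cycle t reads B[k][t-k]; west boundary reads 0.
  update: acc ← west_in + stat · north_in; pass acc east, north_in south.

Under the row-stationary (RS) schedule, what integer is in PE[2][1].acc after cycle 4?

PE[2][1].acc = 25

RS 3×3: PE[2][1] cycle-by-cycle (with neighbour feeds):
  t=0 PE[1][1]: acc=0 h=0 v=0
  t=0 PE[2][0]: acc=0 h=0 v=0
  t=0 PE[2][1]: acc=0 h=0 v=0
  t=1 PE[1][1]: acc=0 h=0 v=0
  t=1 PE[2][0]: acc=0 h=0 v=0
  t=1 PE[2][1]: acc=0 h=0 v=0
  t=2 PE[1][1]: acc=26 h=26 v=7
  t=2 PE[2][0]: acc=45 h=45 v=5
  t=2 PE[2][1]: acc=0 h=0 v=0
  t=3 PE[1][1]: acc=7 h=7 v=2
  t=3 PE[2][0]: acc=9 h=9 v=1
  t=3 PE[2][1]: acc=101 h=101 v=7
  t=4 PE[1][1]: acc=0 h=0 v=0
  t=4 PE[2][0]: acc=0 h=0 v=0
  t=4 PE[2][1]: acc=25 h=25 v=2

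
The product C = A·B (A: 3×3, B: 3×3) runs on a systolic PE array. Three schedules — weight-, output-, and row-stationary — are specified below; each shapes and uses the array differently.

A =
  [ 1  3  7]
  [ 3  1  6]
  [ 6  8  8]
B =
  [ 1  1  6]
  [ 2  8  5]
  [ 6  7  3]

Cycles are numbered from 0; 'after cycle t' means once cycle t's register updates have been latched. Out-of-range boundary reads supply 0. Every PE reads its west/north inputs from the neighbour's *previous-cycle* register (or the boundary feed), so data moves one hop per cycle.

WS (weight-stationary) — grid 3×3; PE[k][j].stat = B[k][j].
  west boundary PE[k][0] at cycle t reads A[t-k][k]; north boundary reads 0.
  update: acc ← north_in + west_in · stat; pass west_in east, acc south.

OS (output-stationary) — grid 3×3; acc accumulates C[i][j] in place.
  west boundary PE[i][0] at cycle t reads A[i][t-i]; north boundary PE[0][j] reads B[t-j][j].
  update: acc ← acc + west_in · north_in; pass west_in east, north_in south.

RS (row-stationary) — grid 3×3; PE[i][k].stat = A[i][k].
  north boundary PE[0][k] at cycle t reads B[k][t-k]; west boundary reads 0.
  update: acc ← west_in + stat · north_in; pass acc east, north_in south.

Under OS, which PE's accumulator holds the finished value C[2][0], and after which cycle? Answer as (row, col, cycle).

(row, col, cycle) = (2, 0, 4)

OS: C[2][0] accumulates in PE[2][0]:
  0: (2,0).acc=0  regs=<0,0>
  1: (2,0).acc=0  regs=<0,0>
  2: (2,0).acc=6  regs=<6,1>
  3: (2,0).acc=22  regs=<8,2>
  4: (2,0).acc=70  regs=<8,6>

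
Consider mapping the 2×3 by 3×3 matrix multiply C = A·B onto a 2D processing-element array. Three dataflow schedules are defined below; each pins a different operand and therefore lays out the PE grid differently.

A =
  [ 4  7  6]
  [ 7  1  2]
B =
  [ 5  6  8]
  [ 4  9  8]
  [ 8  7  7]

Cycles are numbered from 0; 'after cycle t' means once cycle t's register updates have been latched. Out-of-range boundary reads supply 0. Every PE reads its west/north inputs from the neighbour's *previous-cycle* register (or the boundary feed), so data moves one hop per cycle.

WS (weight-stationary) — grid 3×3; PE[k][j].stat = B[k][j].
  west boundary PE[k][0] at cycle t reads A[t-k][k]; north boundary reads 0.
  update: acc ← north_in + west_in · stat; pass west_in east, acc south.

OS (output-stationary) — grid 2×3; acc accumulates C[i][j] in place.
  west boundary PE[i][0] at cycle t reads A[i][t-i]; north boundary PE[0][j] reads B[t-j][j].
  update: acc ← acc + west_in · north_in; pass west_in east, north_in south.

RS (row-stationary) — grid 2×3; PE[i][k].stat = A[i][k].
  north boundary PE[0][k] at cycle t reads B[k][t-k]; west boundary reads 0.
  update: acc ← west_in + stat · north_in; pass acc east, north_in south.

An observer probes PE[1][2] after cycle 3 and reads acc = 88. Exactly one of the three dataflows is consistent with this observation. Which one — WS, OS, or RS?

dataflow = WS

WS [3×3] PE[1][2] across cycles:
  [0] (1,2) acc=0 (h:0 v:0)
  [1] (1,2) acc=0 (h:0 v:0)
  [2] (1,2) acc=0 (h:0 v:0)
  [3] (1,2) acc=88 (h:7 v:88)
OS [2×3] PE[1][2] across cycles:
  [0] (1,2) acc=0 (h:0 v:0)
  [1] (1,2) acc=0 (h:0 v:0)
  [2] (1,2) acc=0 (h:0 v:0)
  [3] (1,2) acc=56 (h:7 v:8)
RS [2×3] PE[1][2] across cycles:
  [0] (1,2) acc=0 (h:0 v:0)
  [1] (1,2) acc=0 (h:0 v:0)
  [2] (1,2) acc=0 (h:0 v:0)
  [3] (1,2) acc=55 (h:55 v:8)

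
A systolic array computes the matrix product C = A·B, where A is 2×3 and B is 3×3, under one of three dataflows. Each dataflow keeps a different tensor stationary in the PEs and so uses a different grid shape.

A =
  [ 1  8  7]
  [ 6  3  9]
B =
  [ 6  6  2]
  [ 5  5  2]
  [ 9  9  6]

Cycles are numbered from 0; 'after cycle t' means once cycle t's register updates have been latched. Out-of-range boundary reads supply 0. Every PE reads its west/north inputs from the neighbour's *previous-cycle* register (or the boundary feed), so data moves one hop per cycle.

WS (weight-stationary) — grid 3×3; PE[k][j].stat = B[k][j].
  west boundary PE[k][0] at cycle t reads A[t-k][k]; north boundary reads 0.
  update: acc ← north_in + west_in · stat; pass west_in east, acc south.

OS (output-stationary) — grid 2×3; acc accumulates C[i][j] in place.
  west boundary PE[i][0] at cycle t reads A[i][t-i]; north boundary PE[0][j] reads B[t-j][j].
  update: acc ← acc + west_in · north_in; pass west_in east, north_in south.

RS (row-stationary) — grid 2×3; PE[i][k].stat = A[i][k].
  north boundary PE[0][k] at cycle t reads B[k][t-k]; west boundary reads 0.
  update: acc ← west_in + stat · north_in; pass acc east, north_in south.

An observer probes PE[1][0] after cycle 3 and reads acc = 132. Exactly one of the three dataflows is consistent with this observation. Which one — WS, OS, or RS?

Under WS (3×3), PE[1][0]:
  t=0 PE[1][0]: acc=0 h=0 v=0
  t=1 PE[1][0]: acc=46 h=8 v=46
  t=2 PE[1][0]: acc=51 h=3 v=51
  t=3 PE[1][0]: acc=0 h=0 v=0
Under OS (2×3), PE[1][0]:
  t=0 PE[1][0]: acc=0 h=0 v=0
  t=1 PE[1][0]: acc=36 h=6 v=6
  t=2 PE[1][0]: acc=51 h=3 v=5
  t=3 PE[1][0]: acc=132 h=9 v=9
Under RS (2×3), PE[1][0]:
  t=0 PE[1][0]: acc=0 h=0 v=0
  t=1 PE[1][0]: acc=36 h=36 v=6
  t=2 PE[1][0]: acc=36 h=36 v=6
  t=3 PE[1][0]: acc=12 h=12 v=2

dataflow = OS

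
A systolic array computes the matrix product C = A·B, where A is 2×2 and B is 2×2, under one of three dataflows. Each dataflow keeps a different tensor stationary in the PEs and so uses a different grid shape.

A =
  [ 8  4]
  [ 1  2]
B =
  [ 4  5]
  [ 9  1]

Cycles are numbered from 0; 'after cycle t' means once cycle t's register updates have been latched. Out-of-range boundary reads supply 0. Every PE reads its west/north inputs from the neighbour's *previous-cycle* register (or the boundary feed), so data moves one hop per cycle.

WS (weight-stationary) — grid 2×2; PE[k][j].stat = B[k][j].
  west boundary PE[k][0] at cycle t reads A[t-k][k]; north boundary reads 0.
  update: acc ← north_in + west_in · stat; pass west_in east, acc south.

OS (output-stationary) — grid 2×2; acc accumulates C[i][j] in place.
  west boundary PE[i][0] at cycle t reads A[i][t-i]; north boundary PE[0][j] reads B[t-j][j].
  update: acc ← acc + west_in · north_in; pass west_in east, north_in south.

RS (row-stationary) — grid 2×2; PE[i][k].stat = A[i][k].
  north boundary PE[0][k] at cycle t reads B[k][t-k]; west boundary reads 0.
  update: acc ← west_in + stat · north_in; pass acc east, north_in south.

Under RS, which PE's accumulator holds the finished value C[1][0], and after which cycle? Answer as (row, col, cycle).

(row, col, cycle) = (1, 1, 2)

Under RS, C[1][0] lands at PE[1][1]:
  @0  [1,1]  acc 0  |  →0  ↓0
  @1  [1,1]  acc 0  |  →0  ↓0
  @2  [1,1]  acc 22  |  →22  ↓9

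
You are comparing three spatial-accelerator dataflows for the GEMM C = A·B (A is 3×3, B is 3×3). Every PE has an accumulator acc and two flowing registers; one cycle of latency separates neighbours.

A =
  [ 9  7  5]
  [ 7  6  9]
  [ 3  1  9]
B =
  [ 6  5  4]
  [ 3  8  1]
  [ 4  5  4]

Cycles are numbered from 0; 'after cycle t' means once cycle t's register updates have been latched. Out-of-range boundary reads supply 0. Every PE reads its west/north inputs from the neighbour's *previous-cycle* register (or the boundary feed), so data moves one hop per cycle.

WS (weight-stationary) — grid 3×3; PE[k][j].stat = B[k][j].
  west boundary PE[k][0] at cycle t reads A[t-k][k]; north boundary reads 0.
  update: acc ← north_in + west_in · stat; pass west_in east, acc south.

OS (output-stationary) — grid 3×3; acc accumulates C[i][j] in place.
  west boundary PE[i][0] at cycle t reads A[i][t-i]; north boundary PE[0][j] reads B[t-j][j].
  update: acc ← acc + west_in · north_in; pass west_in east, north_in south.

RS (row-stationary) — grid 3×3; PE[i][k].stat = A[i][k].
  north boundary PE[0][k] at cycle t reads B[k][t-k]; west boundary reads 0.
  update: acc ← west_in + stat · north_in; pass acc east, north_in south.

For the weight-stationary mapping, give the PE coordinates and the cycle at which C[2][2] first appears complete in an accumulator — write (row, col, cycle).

Under WS, C[2][2] lands at PE[2][2]:
  step 0 · PE2,2: acc=0; fwd→0 fwd↓0
  step 1 · PE2,2: acc=0; fwd→0 fwd↓0
  step 2 · PE2,2: acc=0; fwd→0 fwd↓0
  step 3 · PE2,2: acc=0; fwd→0 fwd↓0
  step 4 · PE2,2: acc=63; fwd→5 fwd↓63
  step 5 · PE2,2: acc=70; fwd→9 fwd↓70
  step 6 · PE2,2: acc=49; fwd→9 fwd↓49

(row, col, cycle) = (2, 2, 6)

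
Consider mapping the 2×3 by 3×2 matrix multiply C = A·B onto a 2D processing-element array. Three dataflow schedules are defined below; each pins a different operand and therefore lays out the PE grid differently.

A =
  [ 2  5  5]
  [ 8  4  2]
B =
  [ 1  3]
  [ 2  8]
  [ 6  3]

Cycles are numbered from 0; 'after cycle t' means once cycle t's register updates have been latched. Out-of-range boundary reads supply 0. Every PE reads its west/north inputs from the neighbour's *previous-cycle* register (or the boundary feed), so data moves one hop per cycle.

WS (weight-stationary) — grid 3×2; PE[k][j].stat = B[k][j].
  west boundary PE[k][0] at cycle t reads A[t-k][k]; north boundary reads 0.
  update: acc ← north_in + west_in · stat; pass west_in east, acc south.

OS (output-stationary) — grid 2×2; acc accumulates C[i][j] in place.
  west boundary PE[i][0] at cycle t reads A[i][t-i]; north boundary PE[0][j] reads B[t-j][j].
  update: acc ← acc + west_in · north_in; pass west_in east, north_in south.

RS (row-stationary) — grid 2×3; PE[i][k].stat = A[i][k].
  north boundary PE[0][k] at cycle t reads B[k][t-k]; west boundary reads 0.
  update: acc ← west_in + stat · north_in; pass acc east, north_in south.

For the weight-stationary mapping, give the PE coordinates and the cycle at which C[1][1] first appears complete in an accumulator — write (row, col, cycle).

(row, col, cycle) = (2, 1, 4)

Under WS, C[1][1] lands at PE[2][1]:
  after 0 — PE[2][1] acc=0, pass-E 0, pass-S 0
  after 1 — PE[2][1] acc=0, pass-E 0, pass-S 0
  after 2 — PE[2][1] acc=0, pass-E 0, pass-S 0
  after 3 — PE[2][1] acc=61, pass-E 5, pass-S 61
  after 4 — PE[2][1] acc=62, pass-E 2, pass-S 62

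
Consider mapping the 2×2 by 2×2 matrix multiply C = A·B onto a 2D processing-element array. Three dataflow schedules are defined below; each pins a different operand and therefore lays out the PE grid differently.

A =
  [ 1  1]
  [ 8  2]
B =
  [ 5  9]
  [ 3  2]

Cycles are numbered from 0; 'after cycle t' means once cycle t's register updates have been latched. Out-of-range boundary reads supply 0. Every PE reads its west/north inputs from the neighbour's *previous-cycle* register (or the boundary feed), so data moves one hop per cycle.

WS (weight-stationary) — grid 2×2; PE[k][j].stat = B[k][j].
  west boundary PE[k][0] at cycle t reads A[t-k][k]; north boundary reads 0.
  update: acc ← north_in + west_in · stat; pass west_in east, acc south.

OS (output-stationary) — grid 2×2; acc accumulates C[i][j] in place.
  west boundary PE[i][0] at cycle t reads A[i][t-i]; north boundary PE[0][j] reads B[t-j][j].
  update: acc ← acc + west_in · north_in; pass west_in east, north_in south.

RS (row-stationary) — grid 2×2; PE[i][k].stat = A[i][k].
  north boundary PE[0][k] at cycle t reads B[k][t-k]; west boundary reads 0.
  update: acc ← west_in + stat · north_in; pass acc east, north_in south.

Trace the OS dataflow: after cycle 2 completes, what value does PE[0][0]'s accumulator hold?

PE[0][0].acc = 8

OS (2×2). Following PE[0][0] plus its west/north inputs:
  t=0 PE[0][0]: acc=5 h=1 v=5
  t=1 PE[0][0]: acc=8 h=1 v=3
  t=2 PE[0][0]: acc=8 h=0 v=0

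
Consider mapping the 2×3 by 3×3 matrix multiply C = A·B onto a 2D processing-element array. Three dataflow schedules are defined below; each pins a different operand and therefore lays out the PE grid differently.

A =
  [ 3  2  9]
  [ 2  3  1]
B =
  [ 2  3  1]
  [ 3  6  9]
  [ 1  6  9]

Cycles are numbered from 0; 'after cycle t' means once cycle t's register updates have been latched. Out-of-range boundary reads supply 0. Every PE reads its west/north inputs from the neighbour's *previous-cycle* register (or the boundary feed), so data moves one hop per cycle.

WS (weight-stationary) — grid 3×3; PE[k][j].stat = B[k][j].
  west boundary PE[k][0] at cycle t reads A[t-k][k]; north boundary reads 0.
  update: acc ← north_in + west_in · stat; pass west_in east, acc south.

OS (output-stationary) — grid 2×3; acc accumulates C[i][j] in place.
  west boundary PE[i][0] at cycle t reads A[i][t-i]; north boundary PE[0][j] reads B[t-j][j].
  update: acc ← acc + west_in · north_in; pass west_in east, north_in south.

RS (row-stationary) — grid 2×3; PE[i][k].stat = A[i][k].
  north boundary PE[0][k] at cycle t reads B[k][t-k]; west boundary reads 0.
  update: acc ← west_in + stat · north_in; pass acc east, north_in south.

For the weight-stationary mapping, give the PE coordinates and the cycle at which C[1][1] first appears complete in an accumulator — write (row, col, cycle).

WS — PE[2][1] is where C[1][1] collects:
  cycle 0: PE[2][1] → acc 0, east 0, south 0
  cycle 1: PE[2][1] → acc 0, east 0, south 0
  cycle 2: PE[2][1] → acc 0, east 0, south 0
  cycle 3: PE[2][1] → acc 75, east 9, south 75
  cycle 4: PE[2][1] → acc 30, east 1, south 30

(row, col, cycle) = (2, 1, 4)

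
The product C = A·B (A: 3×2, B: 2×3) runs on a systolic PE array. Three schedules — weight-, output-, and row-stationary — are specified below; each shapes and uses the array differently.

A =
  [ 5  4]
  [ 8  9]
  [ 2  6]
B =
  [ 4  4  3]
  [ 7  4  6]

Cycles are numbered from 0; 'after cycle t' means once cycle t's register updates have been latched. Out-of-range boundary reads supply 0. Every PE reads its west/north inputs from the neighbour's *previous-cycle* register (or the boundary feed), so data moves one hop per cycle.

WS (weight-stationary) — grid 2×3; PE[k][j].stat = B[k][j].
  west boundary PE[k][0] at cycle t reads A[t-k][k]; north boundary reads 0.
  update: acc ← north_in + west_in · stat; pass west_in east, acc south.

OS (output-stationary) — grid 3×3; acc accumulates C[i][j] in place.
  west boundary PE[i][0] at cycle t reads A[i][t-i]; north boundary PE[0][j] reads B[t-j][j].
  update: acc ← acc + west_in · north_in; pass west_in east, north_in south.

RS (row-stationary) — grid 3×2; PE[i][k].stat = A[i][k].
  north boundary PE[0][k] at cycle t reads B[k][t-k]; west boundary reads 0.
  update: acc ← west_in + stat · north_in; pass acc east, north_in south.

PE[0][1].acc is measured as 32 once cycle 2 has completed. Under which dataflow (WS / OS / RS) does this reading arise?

dataflow = WS

— WS: 2×3; PE[0][1] trace:
  t=0 PE[0][1]: acc=0 h=0 v=0
  t=1 PE[0][1]: acc=20 h=5 v=20
  t=2 PE[0][1]: acc=32 h=8 v=32
— OS: 3×3; PE[0][1] trace:
  t=0 PE[0][1]: acc=0 h=0 v=0
  t=1 PE[0][1]: acc=20 h=5 v=4
  t=2 PE[0][1]: acc=36 h=4 v=4
— RS: 3×2; PE[0][1] trace:
  t=0 PE[0][1]: acc=0 h=0 v=0
  t=1 PE[0][1]: acc=48 h=48 v=7
  t=2 PE[0][1]: acc=36 h=36 v=4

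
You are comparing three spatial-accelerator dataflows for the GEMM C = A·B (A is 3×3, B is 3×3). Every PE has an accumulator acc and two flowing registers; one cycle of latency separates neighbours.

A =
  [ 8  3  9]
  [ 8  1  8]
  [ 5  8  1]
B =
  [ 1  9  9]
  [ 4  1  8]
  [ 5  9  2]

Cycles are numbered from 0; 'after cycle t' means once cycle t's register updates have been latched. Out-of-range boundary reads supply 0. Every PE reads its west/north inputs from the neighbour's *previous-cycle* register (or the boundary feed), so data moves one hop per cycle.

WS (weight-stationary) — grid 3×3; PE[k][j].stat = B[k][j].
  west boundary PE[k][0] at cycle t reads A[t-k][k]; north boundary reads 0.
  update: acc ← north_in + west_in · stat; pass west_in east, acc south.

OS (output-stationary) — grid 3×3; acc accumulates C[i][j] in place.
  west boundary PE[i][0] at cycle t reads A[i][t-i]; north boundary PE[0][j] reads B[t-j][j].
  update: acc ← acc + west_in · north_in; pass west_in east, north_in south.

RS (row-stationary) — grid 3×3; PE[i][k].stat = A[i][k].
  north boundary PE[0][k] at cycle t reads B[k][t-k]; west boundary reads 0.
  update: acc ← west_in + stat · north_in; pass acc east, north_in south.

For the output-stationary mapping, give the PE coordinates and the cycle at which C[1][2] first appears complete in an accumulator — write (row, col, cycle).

Under OS, C[1][2] lands at PE[1][2]:
  t=0 PE[1][2]: acc=0 h=0 v=0
  t=1 PE[1][2]: acc=0 h=0 v=0
  t=2 PE[1][2]: acc=0 h=0 v=0
  t=3 PE[1][2]: acc=72 h=8 v=9
  t=4 PE[1][2]: acc=80 h=1 v=8
  t=5 PE[1][2]: acc=96 h=8 v=2

(row, col, cycle) = (1, 2, 5)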